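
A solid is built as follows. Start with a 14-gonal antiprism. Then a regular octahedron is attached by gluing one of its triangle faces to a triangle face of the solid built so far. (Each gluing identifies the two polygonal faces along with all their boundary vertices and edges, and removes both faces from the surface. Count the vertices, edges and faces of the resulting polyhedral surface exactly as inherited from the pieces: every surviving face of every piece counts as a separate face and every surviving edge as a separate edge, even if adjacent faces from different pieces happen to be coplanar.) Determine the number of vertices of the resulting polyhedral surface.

A 14-gonal antiprism: V=28, E=56, F=30.
Attach a regular octahedron (V=6, E=12, F=8) along a 3-gon: merge 3 vertices and 3 edges, delete both glued faces → V=31, E=65, F=36.
Check: V − E + F = 31 − 65 + 36 = 2.

31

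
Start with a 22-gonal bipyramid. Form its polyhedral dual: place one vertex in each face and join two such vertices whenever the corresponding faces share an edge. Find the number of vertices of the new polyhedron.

The base solid has V = 24, E = 66, F = 44.
The dual swaps V and F and preserves E: V′ = F = 44, E′ = E = 66, F′ = V = 24.

44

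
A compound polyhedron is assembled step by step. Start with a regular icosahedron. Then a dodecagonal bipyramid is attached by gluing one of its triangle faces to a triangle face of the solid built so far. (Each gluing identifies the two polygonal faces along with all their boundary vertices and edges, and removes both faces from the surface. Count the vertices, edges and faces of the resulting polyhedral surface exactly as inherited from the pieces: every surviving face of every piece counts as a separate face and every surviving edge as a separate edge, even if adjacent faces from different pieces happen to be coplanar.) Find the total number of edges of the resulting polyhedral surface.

63

A regular icosahedron: V=12, E=30, F=20.
Attach a dodecagonal bipyramid (V=14, E=36, F=24) along a 3-gon: merge 3 vertices and 3 edges, delete both glued faces → V=23, E=63, F=42.
Check: V − E + F = 23 − 63 + 42 = 2.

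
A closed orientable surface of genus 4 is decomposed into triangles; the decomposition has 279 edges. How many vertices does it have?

87

χ = 2 − 2·4 = -6, and every face is a triangle so 3F = 2E.
F = 2E/3 = 186. Then V = -6 + E − F = -6 + 279 − 186 = 87.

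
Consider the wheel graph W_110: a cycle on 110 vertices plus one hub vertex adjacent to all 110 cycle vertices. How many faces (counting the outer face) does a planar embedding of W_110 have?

W_110 has V = 110 + 1 = 111 vertices and E = 2·110 = 220 edges.
By Euler's formula F = 2 − V + E = 2 − 111 + 220 = 111.

111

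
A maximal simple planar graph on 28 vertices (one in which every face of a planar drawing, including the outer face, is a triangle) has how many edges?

In a plane triangulation 3F = 2E and V − E + F = 2, so E = 3V − 6 = 3·28 − 6 = 78.

78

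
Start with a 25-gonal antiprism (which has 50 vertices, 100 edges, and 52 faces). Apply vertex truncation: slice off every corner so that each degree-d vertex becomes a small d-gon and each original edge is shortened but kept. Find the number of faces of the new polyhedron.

Truncation replaces each original edge-end by a new vertex, so V′ = 2E = 200.
Each original edge survives, and each old vertex of degree d contributes d new edges; summing degrees gives Σd = 2E, so E′ = E + 2E = 3E = 300.
Each original face survives and each original vertex becomes one new face: F′ = F + V = 102.

102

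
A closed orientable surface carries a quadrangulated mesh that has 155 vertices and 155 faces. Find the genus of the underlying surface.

1

Every face is a square, so 2E = 4·155 = 620, giving E = 310.
χ = V − E + F = 155 − 310 + 155 = 0.
For a closed orientable surface χ = 2 − 2g, so g = (2 − (0))/2 = 1.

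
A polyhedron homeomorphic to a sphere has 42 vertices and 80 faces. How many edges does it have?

120

Here V − E + F = 2.
E = V + F − (2) = 42 + 80 − (2) = 120.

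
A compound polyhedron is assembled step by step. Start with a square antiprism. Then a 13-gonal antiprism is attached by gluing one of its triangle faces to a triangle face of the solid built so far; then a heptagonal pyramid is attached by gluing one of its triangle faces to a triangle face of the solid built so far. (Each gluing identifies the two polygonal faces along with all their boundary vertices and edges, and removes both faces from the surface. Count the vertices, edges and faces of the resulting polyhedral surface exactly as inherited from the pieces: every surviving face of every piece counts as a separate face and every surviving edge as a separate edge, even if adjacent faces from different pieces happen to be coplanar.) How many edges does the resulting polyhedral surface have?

A square antiprism: V=8, E=16, F=10.
Attach a 13-gonal antiprism (V=26, E=52, F=28) along a 3-gon: merge 3 vertices and 3 edges, delete both glued faces → V=31, E=65, F=36.
Attach a heptagonal pyramid (V=8, E=14, F=8) along a 3-gon: merge 3 vertices and 3 edges, delete both glued faces → V=36, E=76, F=42.
Check: V − E + F = 36 − 76 + 42 = 2.

76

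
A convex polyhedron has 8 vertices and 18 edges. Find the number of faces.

12

Here V − E + F = 2.
F = 2 − V + E = 2 − 8 + 18 = 12.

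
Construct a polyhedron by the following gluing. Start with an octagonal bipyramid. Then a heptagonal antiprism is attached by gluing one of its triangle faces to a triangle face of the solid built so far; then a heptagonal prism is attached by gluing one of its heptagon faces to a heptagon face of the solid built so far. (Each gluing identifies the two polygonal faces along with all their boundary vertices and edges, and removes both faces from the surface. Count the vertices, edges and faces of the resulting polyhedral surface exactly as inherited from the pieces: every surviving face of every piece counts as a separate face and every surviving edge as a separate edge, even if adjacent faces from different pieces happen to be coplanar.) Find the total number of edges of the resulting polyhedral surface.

An octagonal bipyramid: V=10, E=24, F=16.
Attach a heptagonal antiprism (V=14, E=28, F=16) along a 3-gon: merge 3 vertices and 3 edges, delete both glued faces → V=21, E=49, F=30.
Attach a heptagonal prism (V=14, E=21, F=9) along a 7-gon: merge 7 vertices and 7 edges, delete both glued faces → V=28, E=63, F=37.
Check: V − E + F = 28 − 63 + 37 = 2.

63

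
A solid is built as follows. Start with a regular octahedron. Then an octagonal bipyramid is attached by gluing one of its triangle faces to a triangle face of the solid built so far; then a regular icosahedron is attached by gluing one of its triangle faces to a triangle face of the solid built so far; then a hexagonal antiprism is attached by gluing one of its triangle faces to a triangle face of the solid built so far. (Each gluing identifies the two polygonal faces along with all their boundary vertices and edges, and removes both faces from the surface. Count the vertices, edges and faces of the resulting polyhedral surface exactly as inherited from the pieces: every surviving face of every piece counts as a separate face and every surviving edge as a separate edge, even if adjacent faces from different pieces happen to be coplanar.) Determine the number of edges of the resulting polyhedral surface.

A regular octahedron: V=6, E=12, F=8.
Attach an octagonal bipyramid (V=10, E=24, F=16) along a 3-gon: merge 3 vertices and 3 edges, delete both glued faces → V=13, E=33, F=22.
Attach a regular icosahedron (V=12, E=30, F=20) along a 3-gon: merge 3 vertices and 3 edges, delete both glued faces → V=22, E=60, F=40.
Attach a hexagonal antiprism (V=12, E=24, F=14) along a 3-gon: merge 3 vertices and 3 edges, delete both glued faces → V=31, E=81, F=52.
Check: V − E + F = 31 − 81 + 52 = 2.

81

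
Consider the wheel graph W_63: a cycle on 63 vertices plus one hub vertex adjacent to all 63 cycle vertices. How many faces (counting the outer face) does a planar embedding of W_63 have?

W_63 has V = 63 + 1 = 64 vertices and E = 2·63 = 126 edges.
By Euler's formula F = 2 − V + E = 2 − 64 + 126 = 64.

64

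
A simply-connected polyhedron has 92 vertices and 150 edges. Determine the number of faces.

60

Here V − E + F = 2.
F = 2 − V + E = 2 − 92 + 150 = 60.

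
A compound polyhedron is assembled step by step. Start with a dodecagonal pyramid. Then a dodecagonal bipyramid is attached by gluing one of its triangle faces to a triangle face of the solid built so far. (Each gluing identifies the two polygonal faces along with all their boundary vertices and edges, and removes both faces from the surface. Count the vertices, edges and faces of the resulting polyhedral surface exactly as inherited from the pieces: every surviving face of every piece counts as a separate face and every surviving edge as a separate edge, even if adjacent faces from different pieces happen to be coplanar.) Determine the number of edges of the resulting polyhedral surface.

57

A dodecagonal pyramid: V=13, E=24, F=13.
Attach a dodecagonal bipyramid (V=14, E=36, F=24) along a 3-gon: merge 3 vertices and 3 edges, delete both glued faces → V=24, E=57, F=35.
Check: V − E + F = 24 − 57 + 35 = 2.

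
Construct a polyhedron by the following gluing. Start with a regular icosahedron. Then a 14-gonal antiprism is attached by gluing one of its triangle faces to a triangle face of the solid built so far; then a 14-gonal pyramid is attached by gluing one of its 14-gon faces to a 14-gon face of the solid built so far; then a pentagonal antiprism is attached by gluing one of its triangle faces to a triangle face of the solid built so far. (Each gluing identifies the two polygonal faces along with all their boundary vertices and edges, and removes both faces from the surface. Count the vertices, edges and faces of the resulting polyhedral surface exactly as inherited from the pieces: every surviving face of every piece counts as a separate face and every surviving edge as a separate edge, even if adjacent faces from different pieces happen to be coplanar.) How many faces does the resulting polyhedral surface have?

71

A regular icosahedron: V=12, E=30, F=20.
Attach a 14-gonal antiprism (V=28, E=56, F=30) along a 3-gon: merge 3 vertices and 3 edges, delete both glued faces → V=37, E=83, F=48.
Attach a 14-gonal pyramid (V=15, E=28, F=15) along a 14-gon: merge 14 vertices and 14 edges, delete both glued faces → V=38, E=97, F=61.
Attach a pentagonal antiprism (V=10, E=20, F=12) along a 3-gon: merge 3 vertices and 3 edges, delete both glued faces → V=45, E=114, F=71.
Check: V − E + F = 45 − 114 + 71 = 2.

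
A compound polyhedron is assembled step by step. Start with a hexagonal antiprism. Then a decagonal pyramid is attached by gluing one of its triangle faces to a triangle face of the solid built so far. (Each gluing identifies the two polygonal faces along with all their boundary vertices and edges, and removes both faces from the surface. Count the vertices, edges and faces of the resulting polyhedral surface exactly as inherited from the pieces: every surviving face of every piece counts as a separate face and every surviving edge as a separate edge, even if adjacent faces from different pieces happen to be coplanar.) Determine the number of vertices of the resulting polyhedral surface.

A hexagonal antiprism: V=12, E=24, F=14.
Attach a decagonal pyramid (V=11, E=20, F=11) along a 3-gon: merge 3 vertices and 3 edges, delete both glued faces → V=20, E=41, F=23.
Check: V − E + F = 20 − 41 + 23 = 2.

20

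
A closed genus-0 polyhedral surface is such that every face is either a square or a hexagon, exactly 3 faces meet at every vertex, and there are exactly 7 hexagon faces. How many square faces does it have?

Let x be the number of squares; then F = 7 + x.
Edge–face incidences: 2E = 6·7 + 4·x = 42 + 4x.
Every vertex has degree 3, so 3V = 2E.
Euler: V − E + F = 2 ⇒ (2E)/3 − E + (7 + x) = 2.
Multiply by 6: 2·(2E) − 3·(2E) + 6·(7 + x) = 12, i.e. 42 + 6x − (42 + 4x) = 12.
Collecting terms: 2x = 12, so x = 6.
Then 2E = 42 + 4·6 = 66, so E = 33, V = 2E/3 = 22, F = 7 + 6 = 13.

6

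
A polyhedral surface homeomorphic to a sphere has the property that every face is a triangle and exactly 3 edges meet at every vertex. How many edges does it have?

6

Each face has 3 edges and each edge borders two faces, so 2E = 3F.
Each vertex has degree 3, so 3V = 2E and hence V = 3F/3.
Euler: V − E + F = 2 ⇒ (3F/3) − (3F/2) + F = 2.
Multiply by 6: (6 − 9 + 6)F = 12, i.e. 3F = 12.
So F = 4, E = 3·4/2 = 6, V = 3·4/3 = 4.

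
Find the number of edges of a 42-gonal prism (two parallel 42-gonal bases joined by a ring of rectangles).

126

A prism on an n-gon has two n-gon bases and n rectangular sides: V = 2·42 = 84, E = 3·42 = 126, F = 42 + 2 = 44.
Check: V − E + F = 84 − 126 + 44 = 2.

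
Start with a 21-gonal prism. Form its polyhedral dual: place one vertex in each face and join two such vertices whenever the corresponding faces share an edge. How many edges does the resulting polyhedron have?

63

The base solid has V = 42, E = 63, F = 23.
The dual swaps V and F and preserves E: V′ = F = 23, E′ = E = 63, F′ = V = 42.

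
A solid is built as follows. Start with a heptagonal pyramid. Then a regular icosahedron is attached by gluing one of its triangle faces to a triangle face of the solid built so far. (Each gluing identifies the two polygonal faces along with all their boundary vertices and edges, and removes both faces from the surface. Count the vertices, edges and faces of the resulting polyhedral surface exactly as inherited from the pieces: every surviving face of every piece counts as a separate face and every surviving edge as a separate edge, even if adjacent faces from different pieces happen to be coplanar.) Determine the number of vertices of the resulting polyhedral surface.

A heptagonal pyramid: V=8, E=14, F=8.
Attach a regular icosahedron (V=12, E=30, F=20) along a 3-gon: merge 3 vertices and 3 edges, delete both glued faces → V=17, E=41, F=26.
Check: V − E + F = 17 − 41 + 26 = 2.

17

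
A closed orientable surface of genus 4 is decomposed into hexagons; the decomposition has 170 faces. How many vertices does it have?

334

χ = 2 − 2·4 = -6, and every face is a hexagon so 6F = 2E.
E = 6·170/2 = 510. Then V = -6 + E − F = -6 + 510 − 170 = 334.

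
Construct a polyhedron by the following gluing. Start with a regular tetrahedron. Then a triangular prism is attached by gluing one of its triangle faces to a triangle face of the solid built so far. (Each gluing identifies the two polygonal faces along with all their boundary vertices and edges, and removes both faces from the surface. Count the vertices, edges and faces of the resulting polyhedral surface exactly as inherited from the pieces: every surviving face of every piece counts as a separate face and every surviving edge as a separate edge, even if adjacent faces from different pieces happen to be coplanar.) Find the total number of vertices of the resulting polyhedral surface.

7

A regular tetrahedron: V=4, E=6, F=4.
Attach a triangular prism (V=6, E=9, F=5) along a 3-gon: merge 3 vertices and 3 edges, delete both glued faces → V=7, E=12, F=7.
Check: V − E + F = 7 − 12 + 7 = 2.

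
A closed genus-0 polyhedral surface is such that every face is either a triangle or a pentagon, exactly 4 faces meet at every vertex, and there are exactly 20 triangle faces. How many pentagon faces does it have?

12

Let x be the number of pentagons; then F = 20 + x.
Edge–face incidences: 2E = 3·20 + 5·x = 60 + 5x.
Every vertex has degree 4, so 4V = 2E.
Euler: V − E + F = 2 ⇒ (2E)/4 − E + (20 + x) = 2.
Multiply by 8: 2·(2E) − 4·(2E) + 8·(20 + x) = 16, i.e. 160 + 8x − 2·(60 + 5x) = 16.
Collecting terms: −2x + 40 = 16, so −2x = −24, so x = 12.
Then 2E = 60 + 5·12 = 120, so E = 60, V = 2E/4 = 30, F = 20 + 12 = 32.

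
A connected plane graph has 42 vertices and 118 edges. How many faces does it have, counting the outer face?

Euler's formula for a connected plane graph: V − E + F = 2, so F = 2 − 42 + 118 = 78.

78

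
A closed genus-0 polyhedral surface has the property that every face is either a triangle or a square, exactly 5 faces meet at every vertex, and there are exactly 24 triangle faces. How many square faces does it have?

Let x be the number of squares; then F = 24 + x.
Edge–face incidences: 2E = 3·24 + 4·x = 72 + 4x.
Every vertex has degree 5, so 5V = 2E.
Euler: V − E + F = 2 ⇒ (2E)/5 − E + (24 + x) = 2.
Multiply by 10: 2·(2E) − 5·(2E) + 10·(24 + x) = 20, i.e. 240 + 10x − 3·(72 + 4x) = 20.
Collecting terms: −2x + 24 = 20, so −2x = −4, so x = 2.
Then 2E = 72 + 4·2 = 80, so E = 40, V = 2E/5 = 16, F = 24 + 2 = 26.

2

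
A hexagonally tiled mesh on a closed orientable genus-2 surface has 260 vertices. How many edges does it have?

393

χ = 2 − 2·2 = -2, and every face is a hexagon so 6F = 2E.
V − E + F = -2 with E = 6F/2 gives 260 − (6/2 − 1)·F = -2, so F = 131 and E = 393.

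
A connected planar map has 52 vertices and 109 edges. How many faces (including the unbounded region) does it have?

Euler's formula for a connected plane graph: V − E + F = 2, so F = 2 − 52 + 109 = 59.

59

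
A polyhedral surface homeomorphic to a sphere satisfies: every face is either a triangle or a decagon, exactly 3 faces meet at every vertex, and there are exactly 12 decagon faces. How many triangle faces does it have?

Let x be the number of triangles; then F = 12 + x.
Edge–face incidences: 2E = 10·12 + 3·x = 120 + 3x.
Every vertex has degree 3, so 3V = 2E.
Euler: V − E + F = 2 ⇒ (2E)/3 − E + (12 + x) = 2.
Multiply by 6: 2·(2E) − 3·(2E) + 6·(12 + x) = 12, i.e. 72 + 6x − (120 + 3x) = 12.
Collecting terms: 3x − 48 = 12, so 3x = 60, so x = 20.
Then 2E = 120 + 3·20 = 180, so E = 90, V = 2E/3 = 60, F = 12 + 20 = 32.

20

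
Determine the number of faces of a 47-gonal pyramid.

48

A pyramid on an n-gon base has one n-gon and n triangles: V = 47 + 1 = 48, E = 2·47 = 94, F = 47 + 1 = 48.
Check: V − E + F = 48 − 94 + 48 = 2.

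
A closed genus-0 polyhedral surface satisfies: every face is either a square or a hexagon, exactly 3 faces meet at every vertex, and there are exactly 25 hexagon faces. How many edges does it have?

Let x be the number of squares; then F = 25 + x.
Edge–face incidences: 2E = 6·25 + 4·x = 150 + 4x.
Every vertex has degree 3, so 3V = 2E.
Euler: V − E + F = 2 ⇒ (2E)/3 − E + (25 + x) = 2.
Multiply by 6: 2·(2E) − 3·(2E) + 6·(25 + x) = 12, i.e. 150 + 6x − (150 + 4x) = 12.
Collecting terms: 2x = 12, so x = 6.
Then 2E = 150 + 4·6 = 174, so E = 87, V = 2E/3 = 58, F = 25 + 6 = 31.

87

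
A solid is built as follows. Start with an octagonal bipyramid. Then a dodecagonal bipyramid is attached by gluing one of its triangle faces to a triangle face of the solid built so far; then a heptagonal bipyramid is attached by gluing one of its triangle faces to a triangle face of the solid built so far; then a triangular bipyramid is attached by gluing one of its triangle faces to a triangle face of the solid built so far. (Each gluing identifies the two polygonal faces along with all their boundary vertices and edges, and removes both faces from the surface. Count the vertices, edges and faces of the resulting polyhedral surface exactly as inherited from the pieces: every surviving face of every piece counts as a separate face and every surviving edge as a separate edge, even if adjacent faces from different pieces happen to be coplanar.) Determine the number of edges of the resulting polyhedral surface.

81

An octagonal bipyramid: V=10, E=24, F=16.
Attach a dodecagonal bipyramid (V=14, E=36, F=24) along a 3-gon: merge 3 vertices and 3 edges, delete both glued faces → V=21, E=57, F=38.
Attach a heptagonal bipyramid (V=9, E=21, F=14) along a 3-gon: merge 3 vertices and 3 edges, delete both glued faces → V=27, E=75, F=50.
Attach a triangular bipyramid (V=5, E=9, F=6) along a 3-gon: merge 3 vertices and 3 edges, delete both glued faces → V=29, E=81, F=54.
Check: V − E + F = 29 − 81 + 54 = 2.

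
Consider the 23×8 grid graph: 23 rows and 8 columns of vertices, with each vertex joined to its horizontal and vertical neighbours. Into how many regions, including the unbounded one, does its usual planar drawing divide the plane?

155

The grid has V = 23·8 = 184 vertices and E = 23·7 + 8·22 = 337 edges.
F = 2 − V + E = 2 − 184 + 337 = 155.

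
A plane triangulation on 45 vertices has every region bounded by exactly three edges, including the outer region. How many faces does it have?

86

In a plane triangulation 3F = 2E and V − E + F = 2, so F = 2V − 4 = 2·45 − 4 = 86.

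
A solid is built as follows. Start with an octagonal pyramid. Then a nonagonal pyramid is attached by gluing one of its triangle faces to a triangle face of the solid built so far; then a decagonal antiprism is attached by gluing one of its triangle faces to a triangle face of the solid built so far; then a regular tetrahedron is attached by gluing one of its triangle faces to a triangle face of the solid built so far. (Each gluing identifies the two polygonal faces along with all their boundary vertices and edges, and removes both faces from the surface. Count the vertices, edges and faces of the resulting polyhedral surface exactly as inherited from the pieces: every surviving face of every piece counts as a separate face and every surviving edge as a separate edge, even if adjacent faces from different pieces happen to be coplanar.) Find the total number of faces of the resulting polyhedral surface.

39

An octagonal pyramid: V=9, E=16, F=9.
Attach a nonagonal pyramid (V=10, E=18, F=10) along a 3-gon: merge 3 vertices and 3 edges, delete both glued faces → V=16, E=31, F=17.
Attach a decagonal antiprism (V=20, E=40, F=22) along a 3-gon: merge 3 vertices and 3 edges, delete both glued faces → V=33, E=68, F=37.
Attach a regular tetrahedron (V=4, E=6, F=4) along a 3-gon: merge 3 vertices and 3 edges, delete both glued faces → V=34, E=71, F=39.
Check: V − E + F = 34 − 71 + 39 = 2.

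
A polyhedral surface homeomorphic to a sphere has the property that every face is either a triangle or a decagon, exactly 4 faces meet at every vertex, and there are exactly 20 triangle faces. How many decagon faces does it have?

Let x be the number of decagons; then F = 20 + x.
Edge–face incidences: 2E = 3·20 + 10·x = 60 + 10x.
Every vertex has degree 4, so 4V = 2E.
Euler: V − E + F = 2 ⇒ (2E)/4 − E + (20 + x) = 2.
Multiply by 8: 2·(2E) − 4·(2E) + 8·(20 + x) = 16, i.e. 160 + 8x − 2·(60 + 10x) = 16.
Collecting terms: −12x + 40 = 16, so −12x = −24, so x = 2.
Then 2E = 60 + 10·2 = 80, so E = 40, V = 2E/4 = 20, F = 20 + 2 = 22.

2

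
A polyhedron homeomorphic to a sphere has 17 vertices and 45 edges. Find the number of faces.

30

Here V − E + F = 2.
F = 2 − V + E = 2 − 17 + 45 = 30.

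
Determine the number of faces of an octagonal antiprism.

An antiprism on an n-gon has two n-gon caps and 2n triangles: V = 2·8 = 16, E = 4·8 = 32, F = 2·8 + 2 = 18.
Check: V − E + F = 16 − 32 + 18 = 2.

18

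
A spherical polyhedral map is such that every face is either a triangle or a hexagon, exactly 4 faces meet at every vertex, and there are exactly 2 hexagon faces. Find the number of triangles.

Let x be the number of triangles; then F = 2 + x.
Edge–face incidences: 2E = 6·2 + 3·x = 12 + 3x.
Every vertex has degree 4, so 4V = 2E.
Euler: V − E + F = 2 ⇒ (2E)/4 − E + (2 + x) = 2.
Multiply by 8: 2·(2E) − 4·(2E) + 8·(2 + x) = 16, i.e. 16 + 8x − 2·(12 + 3x) = 16.
Collecting terms: 2x − 8 = 16, so 2x = 24, so x = 12.
Then 2E = 12 + 3·12 = 48, so E = 24, V = 2E/4 = 12, F = 2 + 12 = 14.

12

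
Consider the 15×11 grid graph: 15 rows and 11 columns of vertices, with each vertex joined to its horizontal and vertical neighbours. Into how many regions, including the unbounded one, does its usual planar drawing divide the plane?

141

The grid has V = 15·11 = 165 vertices and E = 15·10 + 11·14 = 304 edges.
F = 2 − V + E = 2 − 165 + 304 = 141.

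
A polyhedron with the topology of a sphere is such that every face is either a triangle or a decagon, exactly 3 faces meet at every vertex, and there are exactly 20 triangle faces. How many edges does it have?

Let x be the number of decagons; then F = 20 + x.
Edge–face incidences: 2E = 3·20 + 10·x = 60 + 10x.
Every vertex has degree 3, so 3V = 2E.
Euler: V − E + F = 2 ⇒ (2E)/3 − E + (20 + x) = 2.
Multiply by 6: 2·(2E) − 3·(2E) + 6·(20 + x) = 12, i.e. 120 + 6x − (60 + 10x) = 12.
Collecting terms: −4x + 60 = 12, so −4x = −48, so x = 12.
Then 2E = 60 + 10·12 = 180, so E = 90, V = 2E/3 = 60, F = 20 + 12 = 32.

90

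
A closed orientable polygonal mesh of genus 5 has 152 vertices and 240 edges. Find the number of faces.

80

For a closed orientable surface of genus 5, χ = 2 − 2·5 = -8.
F = -8 − V + E = -8 − 152 + 240 = 80.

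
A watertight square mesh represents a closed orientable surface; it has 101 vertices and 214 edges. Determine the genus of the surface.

Every face is a square and each edge borders two faces, so 4F = 2·214, giving F = 107.
χ = V − E + F = 101 − 214 + 107 = -6.
For a closed orientable surface χ = 2 − 2g, so g = (2 − (-6))/2 = 4.

4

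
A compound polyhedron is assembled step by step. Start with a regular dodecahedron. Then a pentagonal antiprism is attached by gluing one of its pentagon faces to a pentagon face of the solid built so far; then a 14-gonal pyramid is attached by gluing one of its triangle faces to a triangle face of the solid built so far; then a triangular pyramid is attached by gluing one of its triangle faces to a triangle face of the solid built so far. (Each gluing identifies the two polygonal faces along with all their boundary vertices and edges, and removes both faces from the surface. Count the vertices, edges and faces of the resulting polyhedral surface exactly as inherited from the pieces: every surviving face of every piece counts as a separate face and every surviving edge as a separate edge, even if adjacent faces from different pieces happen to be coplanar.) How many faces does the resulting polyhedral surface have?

A regular dodecahedron: V=20, E=30, F=12.
Attach a pentagonal antiprism (V=10, E=20, F=12) along a 5-gon: merge 5 vertices and 5 edges, delete both glued faces → V=25, E=45, F=22.
Attach a 14-gonal pyramid (V=15, E=28, F=15) along a 3-gon: merge 3 vertices and 3 edges, delete both glued faces → V=37, E=70, F=35.
Attach a triangular pyramid (V=4, E=6, F=4) along a 3-gon: merge 3 vertices and 3 edges, delete both glued faces → V=38, E=73, F=37.
Check: V − E + F = 38 − 73 + 37 = 2.

37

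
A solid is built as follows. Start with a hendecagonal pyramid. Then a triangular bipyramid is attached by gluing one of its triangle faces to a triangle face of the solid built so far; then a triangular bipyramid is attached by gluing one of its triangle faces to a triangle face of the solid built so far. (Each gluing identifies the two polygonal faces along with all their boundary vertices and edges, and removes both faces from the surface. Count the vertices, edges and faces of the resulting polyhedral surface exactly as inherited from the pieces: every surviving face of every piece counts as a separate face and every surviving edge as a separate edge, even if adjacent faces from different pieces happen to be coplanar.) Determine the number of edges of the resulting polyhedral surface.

34

A hendecagonal pyramid: V=12, E=22, F=12.
Attach a triangular bipyramid (V=5, E=9, F=6) along a 3-gon: merge 3 vertices and 3 edges, delete both glued faces → V=14, E=28, F=16.
Attach a triangular bipyramid (V=5, E=9, F=6) along a 3-gon: merge 3 vertices and 3 edges, delete both glued faces → V=16, E=34, F=20.
Check: V − E + F = 16 − 34 + 20 = 2.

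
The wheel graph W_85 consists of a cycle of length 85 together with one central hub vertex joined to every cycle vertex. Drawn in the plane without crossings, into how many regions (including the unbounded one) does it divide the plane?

W_85 has V = 85 + 1 = 86 vertices and E = 2·85 = 170 edges.
By Euler's formula F = 2 − V + E = 2 − 86 + 170 = 86.

86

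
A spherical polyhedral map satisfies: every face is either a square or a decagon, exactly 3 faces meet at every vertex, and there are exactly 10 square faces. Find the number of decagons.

Let x be the number of decagons; then F = 10 + x.
Edge–face incidences: 2E = 4·10 + 10·x = 40 + 10x.
Every vertex has degree 3, so 3V = 2E.
Euler: V − E + F = 2 ⇒ (2E)/3 − E + (10 + x) = 2.
Multiply by 6: 2·(2E) − 3·(2E) + 6·(10 + x) = 12, i.e. 60 + 6x − (40 + 10x) = 12.
Collecting terms: −4x + 20 = 12, so −4x = −8, so x = 2.
Then 2E = 40 + 10·2 = 60, so E = 30, V = 2E/3 = 20, F = 10 + 2 = 12.

2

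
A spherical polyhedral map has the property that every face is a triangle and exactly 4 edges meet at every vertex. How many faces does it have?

Each face has 3 edges and each edge borders two faces, so 2E = 3F.
Each vertex has degree 4, so 4V = 2E and hence V = 3F/4.
Euler: V − E + F = 2 ⇒ (3F/4) − (3F/2) + F = 2.
Multiply by 8: (6 − 12 + 8)F = 16, i.e. 2F = 16.
So F = 8, E = 3·8/2 = 12, V = 3·8/4 = 6.

8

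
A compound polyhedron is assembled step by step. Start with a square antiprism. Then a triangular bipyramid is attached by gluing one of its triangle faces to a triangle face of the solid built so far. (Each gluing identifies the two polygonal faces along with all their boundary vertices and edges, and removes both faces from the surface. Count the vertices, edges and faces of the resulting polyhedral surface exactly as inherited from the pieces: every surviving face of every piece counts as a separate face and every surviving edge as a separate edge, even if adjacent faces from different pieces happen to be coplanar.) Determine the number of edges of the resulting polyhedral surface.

A square antiprism: V=8, E=16, F=10.
Attach a triangular bipyramid (V=5, E=9, F=6) along a 3-gon: merge 3 vertices and 3 edges, delete both glued faces → V=10, E=22, F=14.
Check: V − E + F = 10 − 22 + 14 = 2.

22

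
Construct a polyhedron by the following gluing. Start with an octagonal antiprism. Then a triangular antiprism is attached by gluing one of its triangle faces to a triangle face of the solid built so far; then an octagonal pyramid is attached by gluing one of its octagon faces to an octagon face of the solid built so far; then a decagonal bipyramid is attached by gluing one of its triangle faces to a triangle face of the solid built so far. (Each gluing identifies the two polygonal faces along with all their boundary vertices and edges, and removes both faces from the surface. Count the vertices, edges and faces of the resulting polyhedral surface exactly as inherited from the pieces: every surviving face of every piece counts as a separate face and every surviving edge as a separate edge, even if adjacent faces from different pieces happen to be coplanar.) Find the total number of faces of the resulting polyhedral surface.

An octagonal antiprism: V=16, E=32, F=18.
Attach a triangular antiprism (V=6, E=12, F=8) along a 3-gon: merge 3 vertices and 3 edges, delete both glued faces → V=19, E=41, F=24.
Attach an octagonal pyramid (V=9, E=16, F=9) along an 8-gon: merge 8 vertices and 8 edges, delete both glued faces → V=20, E=49, F=31.
Attach a decagonal bipyramid (V=12, E=30, F=20) along a 3-gon: merge 3 vertices and 3 edges, delete both glued faces → V=29, E=76, F=49.
Check: V − E + F = 29 − 76 + 49 = 2.

49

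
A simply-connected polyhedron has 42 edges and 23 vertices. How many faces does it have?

Here V − E + F = 2.
F = 2 − V + E = 2 − 23 + 42 = 21.

21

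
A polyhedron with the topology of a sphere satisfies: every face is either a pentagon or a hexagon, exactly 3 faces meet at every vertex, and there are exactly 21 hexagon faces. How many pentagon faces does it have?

12

Let x be the number of pentagons; then F = 21 + x.
Edge–face incidences: 2E = 6·21 + 5·x = 126 + 5x.
Every vertex has degree 3, so 3V = 2E.
Euler: V − E + F = 2 ⇒ (2E)/3 − E + (21 + x) = 2.
Multiply by 6: 2·(2E) − 3·(2E) + 6·(21 + x) = 12, i.e. 126 + 6x − (126 + 5x) = 12.
Collecting terms: x = 12.
Then 2E = 126 + 5·12 = 186, so E = 93, V = 2E/3 = 62, F = 21 + 12 = 33.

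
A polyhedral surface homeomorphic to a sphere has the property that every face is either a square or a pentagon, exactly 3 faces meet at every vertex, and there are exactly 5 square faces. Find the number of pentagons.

Let x be the number of pentagons; then F = 5 + x.
Edge–face incidences: 2E = 4·5 + 5·x = 20 + 5x.
Every vertex has degree 3, so 3V = 2E.
Euler: V − E + F = 2 ⇒ (2E)/3 − E + (5 + x) = 2.
Multiply by 6: 2·(2E) − 3·(2E) + 6·(5 + x) = 12, i.e. 30 + 6x − (20 + 5x) = 12.
Collecting terms: x + 10 = 12, so x = 2.
Then 2E = 20 + 5·2 = 30, so E = 15, V = 2E/3 = 10, F = 5 + 2 = 7.

2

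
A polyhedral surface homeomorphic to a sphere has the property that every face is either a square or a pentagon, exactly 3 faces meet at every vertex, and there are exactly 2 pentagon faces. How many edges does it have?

Let x be the number of squares; then F = 2 + x.
Edge–face incidences: 2E = 5·2 + 4·x = 10 + 4x.
Every vertex has degree 3, so 3V = 2E.
Euler: V − E + F = 2 ⇒ (2E)/3 − E + (2 + x) = 2.
Multiply by 6: 2·(2E) − 3·(2E) + 6·(2 + x) = 12, i.e. 12 + 6x − (10 + 4x) = 12.
Collecting terms: 2x + 2 = 12, so 2x = 10, so x = 5.
Then 2E = 10 + 4·5 = 30, so E = 15, V = 2E/3 = 10, F = 2 + 5 = 7.

15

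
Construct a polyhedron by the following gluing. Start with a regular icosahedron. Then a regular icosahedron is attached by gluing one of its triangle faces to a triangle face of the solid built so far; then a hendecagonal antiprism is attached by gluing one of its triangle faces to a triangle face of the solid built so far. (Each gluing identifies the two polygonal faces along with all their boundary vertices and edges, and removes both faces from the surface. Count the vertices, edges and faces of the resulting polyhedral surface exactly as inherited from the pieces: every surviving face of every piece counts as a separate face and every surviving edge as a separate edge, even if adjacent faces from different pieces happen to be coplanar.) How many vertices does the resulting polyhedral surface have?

A regular icosahedron: V=12, E=30, F=20.
Attach a regular icosahedron (V=12, E=30, F=20) along a 3-gon: merge 3 vertices and 3 edges, delete both glued faces → V=21, E=57, F=38.
Attach a hendecagonal antiprism (V=22, E=44, F=24) along a 3-gon: merge 3 vertices and 3 edges, delete both glued faces → V=40, E=98, F=60.
Check: V − E + F = 40 − 98 + 60 = 2.

40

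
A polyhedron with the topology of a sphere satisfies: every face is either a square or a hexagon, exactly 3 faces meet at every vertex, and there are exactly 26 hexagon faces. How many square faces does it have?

6

Let x be the number of squares; then F = 26 + x.
Edge–face incidences: 2E = 6·26 + 4·x = 156 + 4x.
Every vertex has degree 3, so 3V = 2E.
Euler: V − E + F = 2 ⇒ (2E)/3 − E + (26 + x) = 2.
Multiply by 6: 2·(2E) − 3·(2E) + 6·(26 + x) = 12, i.e. 156 + 6x − (156 + 4x) = 12.
Collecting terms: 2x = 12, so x = 6.
Then 2E = 156 + 4·6 = 180, so E = 90, V = 2E/3 = 60, F = 26 + 6 = 32.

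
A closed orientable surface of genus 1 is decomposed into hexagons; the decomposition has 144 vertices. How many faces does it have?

72

χ = 2 − 2·1 = 0, and every face is a hexagon so 6F = 2E.
V − E + F = 0 with E = 6F/2 gives 144 − (6/2 − 1)·F = 0, so F = 72 and E = 216.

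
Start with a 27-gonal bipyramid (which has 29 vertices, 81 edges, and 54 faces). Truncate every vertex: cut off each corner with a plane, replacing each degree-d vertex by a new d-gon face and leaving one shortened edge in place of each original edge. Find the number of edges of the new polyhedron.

Truncation replaces each original edge-end by a new vertex, so V′ = 2E = 162.
Each original edge survives, and each old vertex of degree d contributes d new edges; summing degrees gives Σd = 2E, so E′ = E + 2E = 3E = 243.
Each original face survives and each original vertex becomes one new face: F′ = F + V = 83.

243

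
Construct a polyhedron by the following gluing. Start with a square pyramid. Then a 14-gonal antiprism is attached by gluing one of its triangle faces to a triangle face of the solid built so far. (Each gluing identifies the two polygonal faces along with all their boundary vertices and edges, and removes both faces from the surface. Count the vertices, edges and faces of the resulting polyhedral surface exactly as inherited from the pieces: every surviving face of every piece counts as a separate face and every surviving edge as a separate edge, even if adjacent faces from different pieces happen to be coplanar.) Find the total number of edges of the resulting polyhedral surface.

A square pyramid: V=5, E=8, F=5.
Attach a 14-gonal antiprism (V=28, E=56, F=30) along a 3-gon: merge 3 vertices and 3 edges, delete both glued faces → V=30, E=61, F=33.
Check: V − E + F = 30 − 61 + 33 = 2.

61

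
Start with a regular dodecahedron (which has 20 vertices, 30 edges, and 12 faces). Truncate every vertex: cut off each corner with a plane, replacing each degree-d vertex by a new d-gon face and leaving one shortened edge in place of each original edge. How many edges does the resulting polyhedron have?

90

Truncation replaces each original edge-end by a new vertex, so V′ = 2E = 60.
Each original edge survives, and each old vertex of degree d contributes d new edges; summing degrees gives Σd = 2E, so E′ = E + 2E = 3E = 90.
Each original face survives and each original vertex becomes one new face: F′ = F + V = 32.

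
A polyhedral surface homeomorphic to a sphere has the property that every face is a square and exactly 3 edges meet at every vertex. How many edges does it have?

12

Each face has 4 edges and each edge borders two faces, so 2E = 4F.
Each vertex has degree 3, so 3V = 2E and hence V = 4F/3.
Euler: V − E + F = 2 ⇒ (4F/3) − (4F/2) + F = 2.
Multiply by 6: (8 − 12 + 6)F = 12, i.e. 2F = 12.
So F = 6, E = 4·6/2 = 12, V = 4·6/3 = 8.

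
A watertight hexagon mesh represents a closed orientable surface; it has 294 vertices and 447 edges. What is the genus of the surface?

3

Every face is a hexagon and each edge borders two faces, so 6F = 2·447, giving F = 149.
χ = V − E + F = 294 − 447 + 149 = -4.
For a closed orientable surface χ = 2 − 2g, so g = (2 − (-4))/2 = 3.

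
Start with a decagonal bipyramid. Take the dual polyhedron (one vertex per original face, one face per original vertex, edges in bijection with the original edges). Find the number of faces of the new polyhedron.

The base solid has V = 12, E = 30, F = 20.
The dual swaps V and F and preserves E: V′ = F = 20, E′ = E = 30, F′ = V = 12.

12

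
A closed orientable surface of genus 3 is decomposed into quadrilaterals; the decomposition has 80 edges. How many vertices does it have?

χ = 2 − 2·3 = -4, and every face is a square so 4F = 2E.
F = 2E/4 = 40. Then V = -4 + E − F = -4 + 80 − 40 = 36.

36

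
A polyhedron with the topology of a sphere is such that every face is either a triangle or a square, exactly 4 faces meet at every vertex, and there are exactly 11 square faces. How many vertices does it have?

17

Let x be the number of triangles; then F = 11 + x.
Edge–face incidences: 2E = 4·11 + 3·x = 44 + 3x.
Every vertex has degree 4, so 4V = 2E.
Euler: V − E + F = 2 ⇒ (2E)/4 − E + (11 + x) = 2.
Multiply by 8: 2·(2E) − 4·(2E) + 8·(11 + x) = 16, i.e. 88 + 8x − 2·(44 + 3x) = 16.
Collecting terms: 2x = 16, so x = 8.
Then 2E = 44 + 3·8 = 68, so E = 34, V = 2E/4 = 17, F = 11 + 8 = 19.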